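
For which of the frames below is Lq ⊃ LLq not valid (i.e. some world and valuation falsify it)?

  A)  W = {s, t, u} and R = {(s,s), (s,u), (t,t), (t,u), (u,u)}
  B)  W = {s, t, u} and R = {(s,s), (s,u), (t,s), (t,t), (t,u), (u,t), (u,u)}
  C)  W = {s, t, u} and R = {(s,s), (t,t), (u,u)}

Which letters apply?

B

The schema Lq ⊃ LLq is axiom 4; it is valid on a frame iff R is transitive.
(A) R is transitive (R is closed under composition), so the schema is valid here.
(B) R is not transitive (s R u and u R t but not s R t), so the schema fails here.
(C) R is transitive (R is closed under composition), so the schema is valid here.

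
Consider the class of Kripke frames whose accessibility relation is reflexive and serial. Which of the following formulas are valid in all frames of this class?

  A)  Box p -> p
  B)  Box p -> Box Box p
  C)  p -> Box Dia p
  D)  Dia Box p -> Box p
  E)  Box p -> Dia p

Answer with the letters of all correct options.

A, E

(A) Box p -> p (axiom T) characterises the reflexive frames. Every such R is reflexive — valid.
(B) Box p -> Box Box p is axiom 4, which corresponds to transitivity. Such an R need not be transitive — not valid.
(C) p -> Box Dia p is axiom B; it is valid on a frame exactly when R is symmetric. Such an R need not be symmetric, so not valid.
(D) Dia Box p -> Box p is the dual of axiom 5, which corresponds to the euclidean property. Such an R need not be euclidean — not valid.
(E) Box p -> Dia p (axiom D) characterises the serial frames. Every such R is serial — valid.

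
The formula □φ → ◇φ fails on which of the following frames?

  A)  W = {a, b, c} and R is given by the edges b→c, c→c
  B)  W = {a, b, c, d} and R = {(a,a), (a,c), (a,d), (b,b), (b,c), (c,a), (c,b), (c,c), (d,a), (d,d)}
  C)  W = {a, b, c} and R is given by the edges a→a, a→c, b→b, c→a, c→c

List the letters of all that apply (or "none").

A

The schema □φ → ◇φ is axiom D; it is valid on a frame iff R is serial.
(A) R is not serial (a has no R-successor), so the schema fails here.
(B) R is serial (every world has an R-successor), so the schema is valid here.
(C) R is serial (every world has an R-successor), so the schema is valid here.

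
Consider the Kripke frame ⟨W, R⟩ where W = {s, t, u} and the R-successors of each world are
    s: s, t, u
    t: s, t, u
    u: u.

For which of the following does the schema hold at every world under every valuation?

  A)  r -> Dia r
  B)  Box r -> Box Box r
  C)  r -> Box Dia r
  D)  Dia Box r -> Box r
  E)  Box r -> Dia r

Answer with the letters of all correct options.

A, B, E

R is reflexive: each world relates to itself.
R is not symmetric: s R u but not u R s.
R is transitive: R is closed under composition.
R is not euclidean: s R u and s R s but not u R s.
R is serial: every world has an R-successor.
(A) r -> Dia r is the dual of axiom T, which corresponds to reflexivity. R is reflexive — valid.
(B) Box r -> Box Box r is axiom 4, which corresponds to transitivity. R is transitive — valid.
(C) r -> Box Dia r is axiom B, which corresponds to symmetry. R is not symmetric — not valid.
(D) Dia Box r -> Box r (the dual of axiom 5) characterises the euclidean frames. R is not euclidean — not valid.
(E) Box r -> Dia r (axiom D) characterises the serial frames. R is serial — valid.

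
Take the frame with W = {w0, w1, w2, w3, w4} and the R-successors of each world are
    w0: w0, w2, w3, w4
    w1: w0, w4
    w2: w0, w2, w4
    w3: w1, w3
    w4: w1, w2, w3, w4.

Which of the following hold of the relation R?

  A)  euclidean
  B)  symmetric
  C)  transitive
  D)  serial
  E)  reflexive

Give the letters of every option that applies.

(A) not euclidean: w0 R w2 and w0 R w3 but not w2 R w3.
(B) not symmetric: w0 R w3 but not w3 R w0.
(C) not transitive: w0 R w3 and w3 R w1 but not w0 R w1.
(D) serial: every world has an R-successor.
(E) not reflexive: not w1 R w1.

D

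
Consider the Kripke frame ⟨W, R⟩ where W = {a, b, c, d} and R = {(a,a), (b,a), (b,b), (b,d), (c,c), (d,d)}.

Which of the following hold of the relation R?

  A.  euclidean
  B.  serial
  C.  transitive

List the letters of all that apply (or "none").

B, C

(A) not euclidean: b R a and b R b but not a R b.
(B) serial: every world has an R-successor.
(C) transitive: R is closed under composition.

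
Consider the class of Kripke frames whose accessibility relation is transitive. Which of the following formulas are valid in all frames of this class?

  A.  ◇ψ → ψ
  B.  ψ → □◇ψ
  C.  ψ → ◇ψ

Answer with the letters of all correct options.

none

(A) ◇ψ → ψ is valid only on frames where every R-edge is a self-loop. Such an R need not be a subset of the identity — not valid.
(B) ψ → □◇ψ is axiom B, which corresponds to symmetry. Such an R need not be symmetric — not valid.
(C) ψ → ◇ψ is the dual of axiom T; it is valid on a frame exactly when R is reflexive. Such an R need not be reflexive, so not valid.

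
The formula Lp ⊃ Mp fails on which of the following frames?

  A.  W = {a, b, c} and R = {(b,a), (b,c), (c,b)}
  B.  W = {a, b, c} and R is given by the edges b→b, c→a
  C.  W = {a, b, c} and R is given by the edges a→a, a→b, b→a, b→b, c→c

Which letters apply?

The schema Lp ⊃ Mp is axiom D; it is valid on a frame iff R is serial.
(A) R is not serial (a has no R-successor), so the schema fails here.
(B) R is not serial (a has no R-successor), so the schema fails here.
(C) R is serial (every world has an R-successor), so the schema is valid here.

A, B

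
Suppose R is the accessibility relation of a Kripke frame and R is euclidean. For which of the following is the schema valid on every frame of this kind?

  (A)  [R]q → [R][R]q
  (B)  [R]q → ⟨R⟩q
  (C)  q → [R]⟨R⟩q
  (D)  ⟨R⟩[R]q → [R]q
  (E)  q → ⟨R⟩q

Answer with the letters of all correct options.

(A) axiom 4: valid iff R is transitive. Such an R need not be transitive — not valid.
(B) [R]q → ⟨R⟩q is axiom D; it is valid on a frame exactly when R is serial. Such an R need not be serial, so not valid.
(C) q → [R]⟨R⟩q is axiom B, which corresponds to symmetry. Such an R need not be symmetric — not valid.
(D) ⟨R⟩[R]q → [R]q is the dual of axiom 5; it is valid on a frame exactly when R is euclidean. Every such R is euclidean, so valid.
(E) q → ⟨R⟩q is the dual of axiom T, which corresponds to reflexivity. Such an R need not be reflexive — not valid.

D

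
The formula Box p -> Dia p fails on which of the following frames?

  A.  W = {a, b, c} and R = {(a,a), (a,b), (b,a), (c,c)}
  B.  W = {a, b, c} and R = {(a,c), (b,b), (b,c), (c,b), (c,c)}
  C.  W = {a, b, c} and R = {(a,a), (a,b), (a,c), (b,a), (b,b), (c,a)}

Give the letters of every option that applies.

The schema Box p -> Dia p is axiom D; it is valid on a frame iff R is serial.
(A) R is serial (every world has an R-successor), so the schema is valid here.
(B) R is serial (every world has an R-successor), so the schema is valid here.
(C) R is serial (every world has an R-successor), so the schema is valid here.

none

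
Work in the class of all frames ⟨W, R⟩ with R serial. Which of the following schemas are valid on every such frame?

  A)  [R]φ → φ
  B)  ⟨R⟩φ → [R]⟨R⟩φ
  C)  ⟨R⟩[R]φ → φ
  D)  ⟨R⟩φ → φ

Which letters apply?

(A) [R]φ → φ is axiom T; it is valid on a frame exactly when R is reflexive. Such an R need not be reflexive, so not valid.
(B) ⟨R⟩φ → [R]⟨R⟩φ (axiom 5) characterises the euclidean frames. Such an R need not be euclidean — not valid.
(C) ⟨R⟩[R]φ → φ is the dual of axiom B, which corresponds to symmetry. Such an R need not be symmetric — not valid.
(D) ⟨R⟩φ → φ is the converse of T; it holds exactly when R ⊆ identity. Such an R need not be a subset of the identity — not valid.

none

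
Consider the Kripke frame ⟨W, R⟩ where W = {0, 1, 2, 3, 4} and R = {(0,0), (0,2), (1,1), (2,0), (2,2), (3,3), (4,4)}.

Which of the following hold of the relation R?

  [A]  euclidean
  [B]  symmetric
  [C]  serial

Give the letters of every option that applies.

(A) euclidean: any two R-successors of the same world are R-related.
(B) symmetric: every R-edge is matched by its reverse.
(C) serial: every world has an R-successor.

A, B, C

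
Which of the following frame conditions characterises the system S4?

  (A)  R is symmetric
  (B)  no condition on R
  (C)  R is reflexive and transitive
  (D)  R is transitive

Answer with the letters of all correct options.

(A) this class determines KB, not S4.
(B) this class determines K, not S4.
(C) S4 is sound and complete for exactly this class.
(D) this class determines K4, not S4.

C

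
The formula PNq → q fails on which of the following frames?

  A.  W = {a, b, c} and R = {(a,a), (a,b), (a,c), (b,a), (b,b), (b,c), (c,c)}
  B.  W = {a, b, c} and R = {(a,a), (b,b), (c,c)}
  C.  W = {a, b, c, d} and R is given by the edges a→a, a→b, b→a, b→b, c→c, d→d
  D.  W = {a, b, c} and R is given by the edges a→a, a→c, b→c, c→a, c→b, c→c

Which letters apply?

A

The schema PNq → q is the dual of axiom B; it is valid on a frame iff R is symmetric.
(A) R is not symmetric (a R c but not c R a), so the schema fails here.
(B) R is symmetric (every R-edge is matched by its reverse), so the schema is valid here.
(C) R is symmetric (every R-edge is matched by its reverse), so the schema is valid here.
(D) R is symmetric (every R-edge is matched by its reverse), so the schema is valid here.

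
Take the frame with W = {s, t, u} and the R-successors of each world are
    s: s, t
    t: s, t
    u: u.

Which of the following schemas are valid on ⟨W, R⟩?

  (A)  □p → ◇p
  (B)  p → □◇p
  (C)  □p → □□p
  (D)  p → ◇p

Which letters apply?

A, B, C, D

R is reflexive: each world relates to itself.
R is symmetric: every R-edge is matched by its reverse.
R is transitive: R is closed under composition.
R is serial: every world has an R-successor.
(A) □p → ◇p is axiom D, which corresponds to seriality. R is serial — valid.
(B) p → □◇p is axiom B; it is valid on a frame exactly when R is symmetric. R is symmetric, so valid.
(C) axiom 4: valid iff R is transitive. R is transitive — valid.
(D) p → ◇p is the dual of axiom T; it is valid on a frame exactly when R is reflexive. R is reflexive, so valid.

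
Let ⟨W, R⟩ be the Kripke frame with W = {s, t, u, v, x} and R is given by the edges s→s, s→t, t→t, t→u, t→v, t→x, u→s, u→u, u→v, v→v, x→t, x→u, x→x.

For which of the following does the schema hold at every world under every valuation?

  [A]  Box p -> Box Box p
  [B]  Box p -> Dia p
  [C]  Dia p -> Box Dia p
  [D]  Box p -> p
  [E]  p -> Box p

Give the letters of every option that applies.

R is reflexive: each world relates to itself.
R is not transitive: s R t and t R u but not s R u.
R is not euclidean: s R t and s R s but not t R s.
R is serial: every world has an R-successor.
R is not a subset of the identity: s R t with s ≠ t.
(A) Box p -> Box Box p is axiom 4; it is valid on a frame exactly when R is transitive. R is not transitive, so not valid.
(B) Box p -> Dia p is axiom D, which corresponds to seriality. R is serial — valid.
(C) Dia p -> Box Dia p (axiom 5) characterises the euclidean frames. R is not euclidean — not valid.
(D) Box p -> p is axiom T; it is valid on a frame exactly when R is reflexive. R is reflexive, so valid.
(E) p -> Box p (equivalent to ◇p→p) corresponds to R being a subset of the identity. Here R ⊄ identity, so not valid.

B, D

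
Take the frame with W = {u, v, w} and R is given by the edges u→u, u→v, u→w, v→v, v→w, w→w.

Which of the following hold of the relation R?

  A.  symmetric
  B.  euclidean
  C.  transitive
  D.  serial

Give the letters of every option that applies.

C, D

(A) not symmetric: u R v but not v R u.
(B) not euclidean: u R v and u R u but not v R u.
(C) transitive: R is closed under composition.
(D) serial: every world has an R-successor.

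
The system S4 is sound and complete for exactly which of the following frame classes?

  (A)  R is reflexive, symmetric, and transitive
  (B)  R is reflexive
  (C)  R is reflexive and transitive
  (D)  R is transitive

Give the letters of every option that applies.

(A) this class determines S5, not S4.
(B) this class determines T (= KT), not S4.
(C) S4 is sound and complete for exactly this class.
(D) this class determines K4, not S4.

C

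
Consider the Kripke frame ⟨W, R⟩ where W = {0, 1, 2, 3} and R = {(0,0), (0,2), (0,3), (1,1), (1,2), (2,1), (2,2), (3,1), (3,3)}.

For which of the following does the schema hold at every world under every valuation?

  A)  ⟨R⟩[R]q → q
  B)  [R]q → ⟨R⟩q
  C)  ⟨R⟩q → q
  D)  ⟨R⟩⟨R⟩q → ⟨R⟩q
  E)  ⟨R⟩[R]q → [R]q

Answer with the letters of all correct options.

B

R is not symmetric: 0 R 2 but not 2 R 0.
R is not transitive: 0 R 2 and 2 R 1 but not 0 R 1.
R is not euclidean: 0 R 2 and 0 R 0 but not 2 R 0.
R is serial: every world has an R-successor.
R is not a subset of the identity: 0 R 2 with 0 ≠ 2.
(A) the dual of axiom B: valid iff R is symmetric. R is not symmetric — not valid.
(B) [R]q → ⟨R⟩q is axiom D, which corresponds to seriality. R is serial — valid.
(C) ⟨R⟩q → q is the converse of T; it holds exactly when R ⊆ identity. Here R ⊄ identity — not valid.
(D) the dual of axiom 4: valid iff R is transitive. R is not transitive — not valid.
(E) ⟨R⟩[R]q → [R]q (the dual of axiom 5) characterises the euclidean frames. R is not euclidean — not valid.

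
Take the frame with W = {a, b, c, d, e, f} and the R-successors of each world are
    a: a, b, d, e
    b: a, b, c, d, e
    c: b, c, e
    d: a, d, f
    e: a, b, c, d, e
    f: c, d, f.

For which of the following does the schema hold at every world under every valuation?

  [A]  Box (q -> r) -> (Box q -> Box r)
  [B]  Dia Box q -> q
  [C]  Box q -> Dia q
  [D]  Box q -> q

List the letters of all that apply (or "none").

A, C, D

R is reflexive: each world relates to itself.
R is not symmetric: b R d but not d R b.
R is serial: every world has an R-successor.
(A) Box (q -> r) -> (Box q -> Box r) is the K axiom; it holds on all frames — valid.
(B) Dia Box q -> q is the dual of axiom B, which corresponds to symmetry. R is not symmetric — not valid.
(C) axiom D: valid iff R is serial. R is serial — valid.
(D) axiom T: valid iff R is reflexive. R is reflexive — valid.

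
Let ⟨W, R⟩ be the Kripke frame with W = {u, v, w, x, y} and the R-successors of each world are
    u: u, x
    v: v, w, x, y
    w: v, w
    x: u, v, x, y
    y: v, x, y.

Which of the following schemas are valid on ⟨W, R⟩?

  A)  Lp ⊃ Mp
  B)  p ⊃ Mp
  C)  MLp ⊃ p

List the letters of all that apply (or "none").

R is reflexive: each world relates to itself.
R is symmetric: every R-edge is matched by its reverse.
R is serial: every world has an R-successor.
(A) Lp ⊃ Mp is axiom D; it is valid on a frame exactly when R is serial. R is serial, so valid.
(B) p ⊃ Mp is the dual of axiom T; it is valid on a frame exactly when R is reflexive. R is reflexive, so valid.
(C) the dual of axiom B: valid iff R is symmetric. R is symmetric — valid.

A, B, C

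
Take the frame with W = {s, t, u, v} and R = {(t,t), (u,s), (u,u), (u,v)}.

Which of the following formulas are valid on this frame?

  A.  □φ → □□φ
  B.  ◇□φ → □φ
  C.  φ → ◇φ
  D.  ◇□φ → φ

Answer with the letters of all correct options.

R is not reflexive: not s R s.
R is not symmetric: u R s but not s R u.
R is transitive: R is closed under composition.
R is not euclidean: u R s and u R u but not s R u.
(A) □φ → □□φ is axiom 4, which corresponds to transitivity. R is transitive — valid.
(B) ◇□φ → □φ is the dual of axiom 5, which corresponds to the euclidean property. R is not euclidean — not valid.
(C) φ → ◇φ is the dual of axiom T, which corresponds to reflexivity. R is not reflexive — not valid.
(D) the dual of axiom B: valid iff R is symmetric. R is not symmetric — not valid.

A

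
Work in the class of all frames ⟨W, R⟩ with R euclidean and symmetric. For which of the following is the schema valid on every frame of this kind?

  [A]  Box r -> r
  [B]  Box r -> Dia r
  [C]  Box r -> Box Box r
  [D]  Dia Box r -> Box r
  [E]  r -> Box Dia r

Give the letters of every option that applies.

C, D, E

A symmetric euclidean relation is transitive (uRv and vRw give vRu by symmetry, then uRw by the euclidean condition, applied at v).
(A) Box r -> r is axiom T; it is valid on a frame exactly when R is reflexive. Such an R need not be reflexive, so not valid.
(B) Box r -> Dia r is axiom D; it is valid on a frame exactly when R is serial. Such an R need not be serial, so not valid.
(C) Box r -> Box Box r is axiom 4, which corresponds to transitivity. Every such R is transitive — valid.
(D) Dia Box r -> Box r is the dual of axiom 5, which corresponds to the euclidean property. Every such R is euclidean — valid.
(E) r -> Box Dia r is axiom B, which corresponds to symmetry. Every such R is symmetric — valid.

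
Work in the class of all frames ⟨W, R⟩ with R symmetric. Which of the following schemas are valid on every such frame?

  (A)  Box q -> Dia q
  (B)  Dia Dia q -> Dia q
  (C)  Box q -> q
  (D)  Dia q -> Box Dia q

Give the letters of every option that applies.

none

(A) axiom D: valid iff R is serial. Such an R need not be serial — not valid.
(B) Dia Dia q -> Dia q is the dual of axiom 4; it is valid on a frame exactly when R is transitive. Such an R need not be transitive, so not valid.
(C) Box q -> q (axiom T) characterises the reflexive frames. Such an R need not be reflexive — not valid.
(D) Dia q -> Box Dia q is axiom 5; it is valid on a frame exactly when R is euclidean. Such an R need not be euclidean, so not valid.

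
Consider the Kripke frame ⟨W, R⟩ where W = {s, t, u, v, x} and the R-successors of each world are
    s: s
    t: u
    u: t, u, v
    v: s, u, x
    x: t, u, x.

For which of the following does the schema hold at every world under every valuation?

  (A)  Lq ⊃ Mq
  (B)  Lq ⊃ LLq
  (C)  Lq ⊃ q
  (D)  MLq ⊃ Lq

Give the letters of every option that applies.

A

R is not reflexive: not t R t.
R is not transitive: t R u and u R t but not t R t.
R is not euclidean: u R t and u R v but not t R v.
R is serial: every world has an R-successor.
(A) Lq ⊃ Mq (axiom D) characterises the serial frames. R is serial — valid.
(B) Lq ⊃ LLq is axiom 4, which corresponds to transitivity. R is not transitive — not valid.
(C) Lq ⊃ q is axiom T; it is valid on a frame exactly when R is reflexive. R is not reflexive, so not valid.
(D) MLq ⊃ Lq is the dual of axiom 5; it is valid on a frame exactly when R is euclidean. R is not euclidean, so not valid.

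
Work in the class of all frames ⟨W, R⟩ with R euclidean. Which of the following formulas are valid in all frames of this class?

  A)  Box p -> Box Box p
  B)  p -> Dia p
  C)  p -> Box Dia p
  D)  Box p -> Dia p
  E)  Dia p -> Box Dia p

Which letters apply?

(A) Box p -> Box Box p (axiom 4) characterises the transitive frames. Such an R need not be transitive — not valid.
(B) the dual of axiom T: valid iff R is reflexive. Such an R need not be reflexive — not valid.
(C) p -> Box Dia p is axiom B, which corresponds to symmetry. Such an R need not be symmetric — not valid.
(D) axiom D: valid iff R is serial. Such an R need not be serial — not valid.
(E) Dia p -> Box Dia p (axiom 5) characterises the euclidean frames. Every such R is euclidean — valid.

E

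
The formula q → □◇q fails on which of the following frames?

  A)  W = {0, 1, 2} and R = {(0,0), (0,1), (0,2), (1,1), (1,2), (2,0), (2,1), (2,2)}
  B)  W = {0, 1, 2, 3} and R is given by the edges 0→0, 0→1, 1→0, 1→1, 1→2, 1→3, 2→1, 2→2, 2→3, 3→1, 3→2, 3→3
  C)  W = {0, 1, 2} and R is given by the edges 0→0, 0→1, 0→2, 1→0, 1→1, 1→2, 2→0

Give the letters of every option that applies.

A, C

The schema q → □◇q is axiom B; it is valid on a frame iff R is symmetric.
(A) R is not symmetric (0 R 1 but not 1 R 0), so the schema fails here.
(B) R is symmetric (every R-edge is matched by its reverse), so the schema is valid here.
(C) R is not symmetric (1 R 2 but not 2 R 1), so the schema fails here.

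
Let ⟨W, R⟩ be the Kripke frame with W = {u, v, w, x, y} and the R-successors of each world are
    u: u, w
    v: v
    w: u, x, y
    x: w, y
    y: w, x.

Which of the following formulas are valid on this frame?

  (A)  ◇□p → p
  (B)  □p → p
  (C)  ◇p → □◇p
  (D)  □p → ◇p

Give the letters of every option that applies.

A, D

R is not reflexive: not w R w.
R is symmetric: every R-edge is matched by its reverse.
R is not euclidean: w R u and w R x but not u R x.
R is serial: every world has an R-successor.
(A) ◇□p → p (the dual of axiom B) characterises the symmetric frames. R is symmetric — valid.
(B) □p → p (axiom T) characterises the reflexive frames. R is not reflexive — not valid.
(C) ◇p → □◇p is axiom 5; it is valid on a frame exactly when R is euclidean. R is not euclidean, so not valid.
(D) axiom D: valid iff R is serial. R is serial — valid.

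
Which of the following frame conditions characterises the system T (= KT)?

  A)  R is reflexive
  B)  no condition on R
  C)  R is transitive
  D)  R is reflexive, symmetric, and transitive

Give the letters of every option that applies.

(A) T (= KT) is sound and complete for exactly this class.
(B) this class determines K, not T (= KT).
(C) this class determines K4, not T (= KT).
(D) this class determines S5, not T (= KT).

A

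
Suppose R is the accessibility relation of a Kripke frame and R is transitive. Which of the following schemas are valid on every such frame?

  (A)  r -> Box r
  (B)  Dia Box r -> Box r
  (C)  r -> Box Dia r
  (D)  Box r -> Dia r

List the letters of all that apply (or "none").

(A) r -> Box r is valid only on frames where every R-edge is a self-loop. Such an R need not be a subset of the identity — not valid.
(B) the dual of axiom 5: valid iff R is euclidean. Such an R need not be euclidean — not valid.
(C) r -> Box Dia r (axiom B) characterises the symmetric frames. Such an R need not be symmetric — not valid.
(D) Box r -> Dia r (axiom D) characterises the serial frames. Such an R need not be serial — not valid.

none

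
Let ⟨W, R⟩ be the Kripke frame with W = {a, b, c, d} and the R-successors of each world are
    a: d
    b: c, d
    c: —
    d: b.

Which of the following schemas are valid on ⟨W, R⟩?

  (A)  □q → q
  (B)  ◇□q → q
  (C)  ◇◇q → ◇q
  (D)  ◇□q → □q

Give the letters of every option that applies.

R is not reflexive: not a R a.
R is not symmetric: a R d but not d R a.
R is not transitive: a R d and d R b but not a R b.
R is not euclidean: b R c and b R d but not c R d.
(A) □q → q (axiom T) characterises the reflexive frames. R is not reflexive — not valid.
(B) ◇□q → q is the dual of axiom B, which corresponds to symmetry. R is not symmetric — not valid.
(C) ◇◇q → ◇q is the dual of axiom 4; it is valid on a frame exactly when R is transitive. R is not transitive, so not valid.
(D) ◇□q → □q is the dual of axiom 5, which corresponds to the euclidean property. R is not euclidean — not valid.

none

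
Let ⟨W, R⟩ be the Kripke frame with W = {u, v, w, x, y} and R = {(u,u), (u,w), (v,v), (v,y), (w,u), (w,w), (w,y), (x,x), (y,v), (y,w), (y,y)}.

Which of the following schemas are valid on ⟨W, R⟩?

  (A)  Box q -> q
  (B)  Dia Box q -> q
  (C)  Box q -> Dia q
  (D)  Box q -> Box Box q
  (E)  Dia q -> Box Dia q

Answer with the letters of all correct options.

R is reflexive: each world relates to itself.
R is symmetric: every R-edge is matched by its reverse.
R is not transitive: u R w and w R y but not u R y.
R is not euclidean: w R u and w R y but not u R y.
R is serial: every world has an R-successor.
(A) Box q -> q is axiom T, which corresponds to reflexivity. R is reflexive — valid.
(B) Dia Box q -> q (the dual of axiom B) characterises the symmetric frames. R is symmetric — valid.
(C) Box q -> Dia q (axiom D) characterises the serial frames. R is serial — valid.
(D) Box q -> Box Box q (axiom 4) characterises the transitive frames. R is not transitive — not valid.
(E) Dia q -> Box Dia q (axiom 5) characterises the euclidean frames. R is not euclidean — not valid.

A, B, C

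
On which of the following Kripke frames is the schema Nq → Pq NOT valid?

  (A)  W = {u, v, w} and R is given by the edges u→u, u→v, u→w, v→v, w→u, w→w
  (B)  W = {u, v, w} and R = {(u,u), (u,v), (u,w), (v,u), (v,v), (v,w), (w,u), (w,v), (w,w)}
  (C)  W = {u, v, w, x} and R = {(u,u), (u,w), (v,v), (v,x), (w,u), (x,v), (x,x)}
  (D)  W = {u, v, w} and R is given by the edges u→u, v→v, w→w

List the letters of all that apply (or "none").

none

The schema Nq → Pq is axiom D; it is valid on a frame iff R is serial.
(A) R is serial (every world has an R-successor), so the schema is valid here.
(B) R is serial (every world has an R-successor), so the schema is valid here.
(C) R is serial (every world has an R-successor), so the schema is valid here.
(D) R is serial (every world has an R-successor), so the schema is valid here.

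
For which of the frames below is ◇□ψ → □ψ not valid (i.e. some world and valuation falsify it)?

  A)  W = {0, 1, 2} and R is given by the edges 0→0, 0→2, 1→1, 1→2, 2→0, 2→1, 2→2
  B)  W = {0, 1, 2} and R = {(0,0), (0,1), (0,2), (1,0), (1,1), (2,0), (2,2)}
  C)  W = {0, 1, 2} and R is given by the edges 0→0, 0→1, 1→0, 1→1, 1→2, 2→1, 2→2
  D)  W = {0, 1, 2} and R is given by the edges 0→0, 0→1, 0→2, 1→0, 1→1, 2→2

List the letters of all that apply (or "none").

The schema ◇□ψ → □ψ is the dual of axiom 5; it is valid on a frame iff R is euclidean.
(A) R is not euclidean (2 R 0 and 2 R 1 but not 0 R 1), so the schema fails here.
(B) R is not euclidean (0 R 1 and 0 R 2 but not 1 R 2), so the schema fails here.
(C) R is not euclidean (1 R 0 and 1 R 2 but not 0 R 2), so the schema fails here.
(D) R is not euclidean (0 R 1 and 0 R 2 but not 1 R 2), so the schema fails here.

A, B, C, D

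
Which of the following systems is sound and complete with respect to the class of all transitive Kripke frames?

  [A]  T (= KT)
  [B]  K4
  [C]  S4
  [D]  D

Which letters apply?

B

(A) T (= KT) is determined by the class of reflexive frames.
(B) K4 is determined by exactly this class.
(C) S4 is determined by the class of reflexive and transitive frames.
(D) D is determined by the class of serial frames.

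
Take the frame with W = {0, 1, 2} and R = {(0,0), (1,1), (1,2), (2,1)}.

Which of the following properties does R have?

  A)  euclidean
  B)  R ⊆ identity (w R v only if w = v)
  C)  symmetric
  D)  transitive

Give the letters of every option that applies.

(A) not euclidean: 1 R 2 and 1 R 2 but not 2 R 2.
(B) not ⊆ identity: 1 R 2 with 1 ≠ 2.
(C) symmetric: every R-edge is matched by its reverse.
(D) not transitive: 2 R 1 and 1 R 2 but not 2 R 2.

C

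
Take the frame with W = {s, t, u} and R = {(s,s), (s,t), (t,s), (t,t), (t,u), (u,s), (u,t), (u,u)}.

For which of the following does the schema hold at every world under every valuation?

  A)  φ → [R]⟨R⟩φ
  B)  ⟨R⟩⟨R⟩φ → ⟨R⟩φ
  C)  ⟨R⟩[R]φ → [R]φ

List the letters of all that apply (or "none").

R is not symmetric: u R s but not s R u.
R is not transitive: s R t and t R u but not s R u.
R is not euclidean: t R s and t R u but not s R u.
(A) φ → [R]⟨R⟩φ is axiom B; it is valid on a frame exactly when R is symmetric. R is not symmetric, so not valid.
(B) ⟨R⟩⟨R⟩φ → ⟨R⟩φ is the dual of axiom 4, which corresponds to transitivity. R is not transitive — not valid.
(C) ⟨R⟩[R]φ → [R]φ is the dual of axiom 5; it is valid on a frame exactly when R is euclidean. R is not euclidean, so not valid.

none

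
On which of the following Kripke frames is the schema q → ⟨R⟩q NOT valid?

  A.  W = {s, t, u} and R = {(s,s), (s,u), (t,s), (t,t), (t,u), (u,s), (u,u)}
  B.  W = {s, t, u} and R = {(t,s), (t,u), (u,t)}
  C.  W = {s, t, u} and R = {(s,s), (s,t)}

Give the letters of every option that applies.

B, C

The schema q → ⟨R⟩q is the dual of axiom T; it is valid on a frame iff R is reflexive.
(A) R is reflexive (each world relates to itself), so the schema is valid here.
(B) R is not reflexive (not s R s), so the schema fails here.
(C) R is not reflexive (not t R t), so the schema fails here.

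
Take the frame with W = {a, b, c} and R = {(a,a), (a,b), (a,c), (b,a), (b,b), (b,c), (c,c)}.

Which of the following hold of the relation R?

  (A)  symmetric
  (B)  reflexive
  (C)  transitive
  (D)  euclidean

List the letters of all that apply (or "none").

(A) not symmetric: a R c but not c R a.
(B) reflexive: each world relates to itself.
(C) transitive: R is closed under composition.
(D) not euclidean: a R c and a R a but not c R a.

B, C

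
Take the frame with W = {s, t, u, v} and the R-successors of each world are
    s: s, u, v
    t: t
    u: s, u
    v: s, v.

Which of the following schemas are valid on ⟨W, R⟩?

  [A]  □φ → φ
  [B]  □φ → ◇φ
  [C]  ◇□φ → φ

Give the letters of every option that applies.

R is reflexive: each world relates to itself.
R is symmetric: every R-edge is matched by its reverse.
R is serial: every world has an R-successor.
(A) □φ → φ (axiom T) characterises the reflexive frames. R is reflexive — valid.
(B) axiom D: valid iff R is serial. R is serial — valid.
(C) the dual of axiom B: valid iff R is symmetric. R is symmetric — valid.

A, B, C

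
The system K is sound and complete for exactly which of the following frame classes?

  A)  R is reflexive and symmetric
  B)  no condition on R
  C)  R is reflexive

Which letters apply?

B

(A) this class determines B (= KTB), not K.
(B) K is sound and complete for exactly this class.
(C) this class determines T (= KT), not K.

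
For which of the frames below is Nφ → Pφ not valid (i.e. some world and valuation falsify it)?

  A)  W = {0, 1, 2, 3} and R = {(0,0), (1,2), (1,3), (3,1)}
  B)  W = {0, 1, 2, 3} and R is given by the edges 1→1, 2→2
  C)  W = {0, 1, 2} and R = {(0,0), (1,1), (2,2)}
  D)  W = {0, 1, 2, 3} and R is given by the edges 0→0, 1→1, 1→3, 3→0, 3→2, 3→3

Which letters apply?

The schema Nφ → Pφ is axiom D; it is valid on a frame iff R is serial.
(A) R is not serial (2 has no R-successor), so the schema fails here.
(B) R is not serial (0 has no R-successor), so the schema fails here.
(C) R is serial (every world has an R-successor), so the schema is valid here.
(D) R is not serial (2 has no R-successor), so the schema fails here.

A, B, D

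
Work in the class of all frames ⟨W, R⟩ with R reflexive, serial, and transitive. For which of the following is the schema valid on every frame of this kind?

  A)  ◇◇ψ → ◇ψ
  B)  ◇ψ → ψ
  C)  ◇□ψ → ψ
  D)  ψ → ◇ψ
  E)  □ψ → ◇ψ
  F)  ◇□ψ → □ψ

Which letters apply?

(A) ◇◇ψ → ◇ψ is the dual of axiom 4, which corresponds to transitivity. Every such R is transitive — valid.
(B) ◇ψ → ψ is valid only on frames where every R-edge is a self-loop. Such an R need not be a subset of the identity — not valid.
(C) ◇□ψ → ψ is the dual of axiom B; it is valid on a frame exactly when R is symmetric. Such an R need not be symmetric, so not valid.
(D) the dual of axiom T: valid iff R is reflexive. Every such R is reflexive — valid.
(E) axiom D: valid iff R is serial. Every such R is serial — valid.
(F) ◇□ψ → □ψ is the dual of axiom 5, which corresponds to the euclidean property. Such an R need not be euclidean — not valid.

A, D, E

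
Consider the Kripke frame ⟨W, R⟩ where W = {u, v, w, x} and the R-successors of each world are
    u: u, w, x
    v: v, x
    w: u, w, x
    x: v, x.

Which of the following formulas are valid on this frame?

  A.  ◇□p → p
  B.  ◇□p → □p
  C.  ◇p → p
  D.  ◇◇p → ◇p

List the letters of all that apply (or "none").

R is not symmetric: u R x but not x R u.
R is not transitive: u R x and x R v but not u R v.
R is not euclidean: u R x and u R u but not x R u.
R is not a subset of the identity: u R w with u ≠ w.
(A) ◇□p → p (the dual of axiom B) characterises the symmetric frames. R is not symmetric — not valid.
(B) the dual of axiom 5: valid iff R is euclidean. R is not euclidean — not valid.
(C) ◇p → p is valid only on frames where every R-edge is a self-loop. Here R ⊄ identity — not valid.
(D) ◇◇p → ◇p is the dual of axiom 4, which corresponds to transitivity. R is not transitive — not valid.

none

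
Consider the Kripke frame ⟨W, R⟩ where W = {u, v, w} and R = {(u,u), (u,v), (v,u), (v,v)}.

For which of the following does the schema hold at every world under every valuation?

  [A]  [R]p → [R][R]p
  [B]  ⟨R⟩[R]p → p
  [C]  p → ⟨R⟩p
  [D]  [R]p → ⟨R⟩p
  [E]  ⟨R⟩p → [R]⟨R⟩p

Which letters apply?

R is not reflexive: not w R w.
R is symmetric: every R-edge is matched by its reverse.
R is transitive: R is closed under composition.
R is euclidean: any two R-successors of the same world are R-related.
R is not serial: w has no R-successor.
(A) [R]p → [R][R]p is axiom 4; it is valid on a frame exactly when R is transitive. R is transitive, so valid.
(B) ⟨R⟩[R]p → p (the dual of axiom B) characterises the symmetric frames. R is symmetric — valid.
(C) p → ⟨R⟩p (the dual of axiom T) characterises the reflexive frames. R is not reflexive — not valid.
(D) axiom D: valid iff R is serial. R is not serial — not valid.
(E) ⟨R⟩p → [R]⟨R⟩p (axiom 5) characterises the euclidean frames. R is euclidean — valid.

A, B, E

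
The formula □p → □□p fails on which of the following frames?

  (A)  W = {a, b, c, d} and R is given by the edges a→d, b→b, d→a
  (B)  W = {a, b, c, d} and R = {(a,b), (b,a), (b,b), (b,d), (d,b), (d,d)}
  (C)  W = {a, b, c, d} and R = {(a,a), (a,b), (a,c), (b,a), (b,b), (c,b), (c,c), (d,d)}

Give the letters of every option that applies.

A, B, C

The schema □p → □□p is axiom 4; it is valid on a frame iff R is transitive.
(A) R is not transitive (a R d and d R a but not a R a), so the schema fails here.
(B) R is not transitive (a R b and b R a but not a R a), so the schema fails here.
(C) R is not transitive (b R a and a R c but not b R c), so the schema fails here.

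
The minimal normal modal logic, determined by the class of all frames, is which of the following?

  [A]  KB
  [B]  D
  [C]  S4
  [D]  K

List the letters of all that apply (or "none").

D

(A) KB is determined by the class of symmetric frames.
(B) D is determined by the class of serial frames.
(C) S4 is determined by the class of reflexive and transitive frames.
(D) K is determined by exactly this class.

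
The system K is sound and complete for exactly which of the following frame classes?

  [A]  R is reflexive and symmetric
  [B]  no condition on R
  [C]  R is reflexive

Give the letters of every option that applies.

(A) this class determines B (= KTB), not K.
(B) K is sound and complete for exactly this class.
(C) this class determines T (= KT), not K.

B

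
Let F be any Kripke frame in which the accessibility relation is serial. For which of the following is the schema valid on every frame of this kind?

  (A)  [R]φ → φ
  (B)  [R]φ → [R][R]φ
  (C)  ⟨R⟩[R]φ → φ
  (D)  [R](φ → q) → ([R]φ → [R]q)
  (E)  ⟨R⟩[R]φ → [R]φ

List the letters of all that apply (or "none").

(A) [R]φ → φ is axiom T; it is valid on a frame exactly when R is reflexive. Such an R need not be reflexive, so not valid.
(B) axiom 4: valid iff R is transitive. Such an R need not be transitive — not valid.
(C) ⟨R⟩[R]φ → φ is the dual of axiom B; it is valid on a frame exactly when R is symmetric. Such an R need not be symmetric, so not valid.
(D) [R](φ → q) → ([R]φ → [R]q) is axiom K, valid on every Kripke frame — valid.
(E) the dual of axiom 5: valid iff R is euclidean. Such an R need not be euclidean — not valid.

D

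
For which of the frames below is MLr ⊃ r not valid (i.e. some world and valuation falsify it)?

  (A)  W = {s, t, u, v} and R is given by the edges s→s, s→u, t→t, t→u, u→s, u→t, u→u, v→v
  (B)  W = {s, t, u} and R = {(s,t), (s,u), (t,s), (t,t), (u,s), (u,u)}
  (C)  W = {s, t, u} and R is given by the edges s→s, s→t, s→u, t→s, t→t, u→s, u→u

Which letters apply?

none

The schema MLr ⊃ r is the dual of axiom B; it is valid on a frame iff R is symmetric.
(A) R is symmetric (every R-edge is matched by its reverse), so the schema is valid here.
(B) R is symmetric (every R-edge is matched by its reverse), so the schema is valid here.
(C) R is symmetric (every R-edge is matched by its reverse), so the schema is valid here.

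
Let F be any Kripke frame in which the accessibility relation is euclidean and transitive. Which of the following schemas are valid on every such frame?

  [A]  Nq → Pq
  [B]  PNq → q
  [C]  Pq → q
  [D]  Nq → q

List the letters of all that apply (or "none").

none

(A) Nq → Pq (axiom D) characterises the serial frames. Such an R need not be serial — not valid.
(B) PNq → q is the dual of axiom B, which corresponds to symmetry. Such an R need not be symmetric — not valid.
(C) Pq → q is the converse of T; it holds exactly when R ⊆ identity. Such an R need not be a subset of the identity — not valid.
(D) axiom T: valid iff R is reflexive. Such an R need not be reflexive — not valid.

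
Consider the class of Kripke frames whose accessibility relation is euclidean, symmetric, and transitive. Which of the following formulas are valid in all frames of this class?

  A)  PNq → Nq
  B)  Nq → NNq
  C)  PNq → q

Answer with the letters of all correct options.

(A) PNq → Nq (the dual of axiom 5) characterises the euclidean frames. Every such R is euclidean — valid.
(B) axiom 4: valid iff R is transitive. Every such R is transitive — valid.
(C) PNq → q is the dual of axiom B; it is valid on a frame exactly when R is symmetric. Every such R is symmetric, so valid.

A, B, C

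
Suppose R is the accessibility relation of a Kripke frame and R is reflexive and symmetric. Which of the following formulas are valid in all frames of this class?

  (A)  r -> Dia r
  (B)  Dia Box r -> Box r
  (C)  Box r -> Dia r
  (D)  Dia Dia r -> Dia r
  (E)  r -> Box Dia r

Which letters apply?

Reflexive relations are serial.
(A) the dual of axiom T: valid iff R is reflexive. Every such R is reflexive — valid.
(B) Dia Box r -> Box r is the dual of axiom 5; it is valid on a frame exactly when R is euclidean. Such an R need not be euclidean, so not valid.
(C) Box r -> Dia r is axiom D; it is valid on a frame exactly when R is serial. Every such R is serial, so valid.
(D) Dia Dia r -> Dia r is the dual of axiom 4, which corresponds to transitivity. Such an R need not be transitive — not valid.
(E) r -> Box Dia r is axiom B; it is valid on a frame exactly when R is symmetric. Every such R is symmetric, so valid.

A, C, E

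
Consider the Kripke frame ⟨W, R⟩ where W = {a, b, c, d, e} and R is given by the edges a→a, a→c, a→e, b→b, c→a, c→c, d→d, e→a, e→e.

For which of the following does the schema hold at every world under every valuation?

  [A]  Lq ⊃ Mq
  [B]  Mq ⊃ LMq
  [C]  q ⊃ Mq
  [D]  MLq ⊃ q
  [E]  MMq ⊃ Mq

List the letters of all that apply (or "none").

A, C, D

R is reflexive: each world relates to itself.
R is symmetric: every R-edge is matched by its reverse.
R is not transitive: c R a and a R e but not c R e.
R is not euclidean: a R c and a R e but not c R e.
R is serial: every world has an R-successor.
(A) Lq ⊃ Mq is axiom D, which corresponds to seriality. R is serial — valid.
(B) Mq ⊃ LMq is axiom 5; it is valid on a frame exactly when R is euclidean. R is not euclidean, so not valid.
(C) the dual of axiom T: valid iff R is reflexive. R is reflexive — valid.
(D) MLq ⊃ q is the dual of axiom B; it is valid on a frame exactly when R is symmetric. R is symmetric, so valid.
(E) the dual of axiom 4: valid iff R is transitive. R is not transitive — not valid.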